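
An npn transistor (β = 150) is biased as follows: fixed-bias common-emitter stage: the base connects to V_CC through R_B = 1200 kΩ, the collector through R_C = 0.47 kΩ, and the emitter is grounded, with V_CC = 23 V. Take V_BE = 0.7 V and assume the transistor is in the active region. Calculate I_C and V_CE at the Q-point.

Base loop: V_CC = I_B·R_B + V_BE, so I_B = (23 − 0.7)/1200 kΩ = 0.0186 mA.
In the active region I_C = β·I_B = 150 × 0.0186 = 2.79 mA.
Collector loop: V_CE = V_CC − I_C·R_C = 23 − 2.79×0.47 = 21.7 V.
Since V_CE = 21.7 V > V_CE(sat) ≈ 0.2 V, the transistor is in the active region as assumed.

I_C ≈ 2.8 mA, V_CE ≈ 22 V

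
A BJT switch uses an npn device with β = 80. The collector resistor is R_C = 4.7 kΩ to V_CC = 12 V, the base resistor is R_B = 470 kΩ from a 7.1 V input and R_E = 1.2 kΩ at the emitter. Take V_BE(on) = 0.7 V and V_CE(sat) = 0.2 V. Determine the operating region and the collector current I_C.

Assume active. Base-emitter loop: I_B = (V_BB − V_BE)/(R_B + (β+1)R_E) = (7.1 − 0.7)/(470 + 81×1.2) = 0.0113 mA.
I_C = β·I_B = 80×0.0113 = 0.903 mA.
V_CE = V_CC − I_C·R_C − I_E·R_E = 12 − 0.903×4.7 − 0.914×1.2 = 6.66 V > V_CE(sat), so the active-region assumption holds.

active; I_C ≈ 0.9 mA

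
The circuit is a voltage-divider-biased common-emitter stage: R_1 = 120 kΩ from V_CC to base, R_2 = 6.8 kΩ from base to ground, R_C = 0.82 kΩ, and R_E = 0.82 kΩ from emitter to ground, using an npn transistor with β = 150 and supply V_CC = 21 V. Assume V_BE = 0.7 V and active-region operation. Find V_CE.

Thevenize the base divider: V_Th = V_CC·R_2/(R_1+R_2) = 21×6.8/127 = 1.13 V, R_Th = R_1‖R_2 = 6.44 kΩ.
Base-emitter loop: V_Th = I_B·R_Th + V_BE + (β+1)I_B·R_E, so I_B = (1.13 − 0.7) / (6.44 + 151×0.82) = 0.00327 mA.
I_C = β·I_B = 150×0.00327 = 0.491 mA, and I_E = (β+1)I_B = 0.494 mA.
V_CE = V_CC − I_C·R_C − I_E·R_E = 21 − 0.491×0.82 − 0.494×0.82 = 20.2 V.
V_CE = 20.2 V > 0.2 V confirms active-region operation.

V_CE ≈ 20 V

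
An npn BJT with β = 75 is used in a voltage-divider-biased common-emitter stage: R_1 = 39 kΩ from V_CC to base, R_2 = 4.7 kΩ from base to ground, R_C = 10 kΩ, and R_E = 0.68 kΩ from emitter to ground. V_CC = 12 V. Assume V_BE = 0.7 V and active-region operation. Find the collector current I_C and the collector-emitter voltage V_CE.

Thevenize the base divider: V_Th = V_CC·R_2/(R_1+R_2) = 12×4.7/43.7 = 1.29 V, R_Th = R_1‖R_2 = 4.19 kΩ.
Base-emitter loop: V_Th = I_B·R_Th + V_BE + (β+1)I_B·R_E, so I_B = (1.29 − 0.7) / (4.19 + 76×0.68) = 0.0106 mA.
I_C = β·I_B = 75×0.0106 = 0.793 mA, and I_E = (β+1)I_B = 0.803 mA.
V_CE = V_CC − I_C·R_C − I_E·R_E = 12 − 0.793×10 − 0.803×0.68 = 3.53 V.
V_CE = 3.53 V > 0.2 V confirms active-region operation.

I_C ≈ 0.79 mA, V_CE ≈ 3.5 V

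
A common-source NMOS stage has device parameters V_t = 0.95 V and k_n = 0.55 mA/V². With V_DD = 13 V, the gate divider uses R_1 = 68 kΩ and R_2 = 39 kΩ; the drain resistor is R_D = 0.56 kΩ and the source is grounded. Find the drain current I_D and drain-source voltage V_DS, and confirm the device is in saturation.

V_G = V_DD·R_2/(R_1+R_2) = 13×39/107 = 4.74 V. With the source grounded, V_GS = V_G = 4.74 V.
Assume saturation: I_D = (k_n/2)(V_GS − V_t)² = (0.55/2)×(4.74 − 0.95)² = 0.275×3.79² = 3.95 mA.
V_DS = V_DD − I_D·R_D = 13 − 3.95×0.56 = 10.8 V.
Saturation requires V_DS ≥ V_GS − V_t = 3.79 V; 10.8 ≥ 3.79 ✓.

I_D ≈ 3.9 mA, V_DS ≈ 11 V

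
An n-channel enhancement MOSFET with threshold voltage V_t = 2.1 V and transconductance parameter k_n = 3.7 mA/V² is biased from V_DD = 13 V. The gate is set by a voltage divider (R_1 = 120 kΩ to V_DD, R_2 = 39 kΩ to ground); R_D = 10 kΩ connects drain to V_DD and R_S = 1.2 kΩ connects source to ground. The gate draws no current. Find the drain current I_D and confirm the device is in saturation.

V_G = V_DD·R_2/(R_1+R_2) = 13×39/159 = 3.19 V.
Assume saturation: I_D = (k_n/2)(V_GS − V_t)² with V_GS = V_G − I_D·R_S = 3.19 − 1.2·I_D.
Substituting gives 2.66·I_D² − 5.83·I_D + 2.19 = 0, with roots I_D = 0.482 or 1.71 mA.
The root I_D = 1.71 mA gives V_GS = 1.14 V ≤ V_t, so take I_D = 0.482 mA.
Then V_GS = 2.61 V and V_DS = V_DD − I_D(R_D+R_S) = 13 − 0.482×11.2 = 7.6 V.
Saturation requires V_DS ≥ V_GS − V_t = 0.51 V; 7.6 ≥ 0.51 ✓.

I_D ≈ 0.48 mA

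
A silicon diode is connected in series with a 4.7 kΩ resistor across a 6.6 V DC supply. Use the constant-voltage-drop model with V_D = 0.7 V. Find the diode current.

I ≈ 1.3 mA

KVL around the loop: 6.6 = V_D + I·R = 0.7 + I × 4.7 kΩ.
So I = (6.6 − 0.7) / 4.7 kΩ = 5.9 / 4.7 = 1.26 mA.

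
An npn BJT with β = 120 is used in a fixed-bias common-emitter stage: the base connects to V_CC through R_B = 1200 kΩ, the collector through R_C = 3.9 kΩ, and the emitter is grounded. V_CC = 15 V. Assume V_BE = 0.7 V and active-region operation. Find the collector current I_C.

I_C ≈ 1.4 mA

Base loop: V_CC = I_B·R_B + V_BE, so I_B = (15 − 0.7)/1200 kΩ = 0.0119 mA.
In the active region I_C = β·I_B = 120 × 0.0119 = 1.43 mA.
Collector loop: V_CE = V_CC − I_C·R_C = 15 − 1.43×3.9 = 9.42 V.
Since V_CE = 9.42 V > V_CE(sat) ≈ 0.2 V, the transistor is in the active region as assumed.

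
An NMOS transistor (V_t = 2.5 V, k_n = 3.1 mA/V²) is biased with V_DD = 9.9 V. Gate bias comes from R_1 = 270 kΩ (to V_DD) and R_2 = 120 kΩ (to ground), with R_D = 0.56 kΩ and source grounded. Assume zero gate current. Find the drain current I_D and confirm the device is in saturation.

V_G = V_DD·R_2/(R_1+R_2) = 9.9×120/390 = 3.05 V. With the source grounded, V_GS = V_G = 3.05 V.
Assume saturation: I_D = (k_n/2)(V_GS − V_t)² = (3.1/2)×(3.05 − 2.5)² = 1.55×0.546² = 0.462 mA.
V_DS = V_DD − I_D·R_D = 9.9 − 0.462×0.56 = 9.64 V.
Saturation requires V_DS ≥ V_GS − V_t = 0.546 V; 9.64 ≥ 0.546 ✓.

I_D ≈ 0.46 mA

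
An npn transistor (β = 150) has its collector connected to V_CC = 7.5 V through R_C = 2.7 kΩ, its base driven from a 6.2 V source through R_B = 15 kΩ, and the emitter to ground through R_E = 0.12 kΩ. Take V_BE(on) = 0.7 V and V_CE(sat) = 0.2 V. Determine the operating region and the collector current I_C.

saturation; I_C ≈ 2.6 mA

Assume active: I_B = (6.2 − 0.7)/(15 + 151×0.12) = 0.166 mA, I_C = β·I_B = 24.9 mA.
Then V_CE = 7.5 − 24.9×2.7 − 25.1×0.12 = -62.8 V < 0.2 V — the active assumption fails.
Re-solve with V_CE = 0.2 V. KCL at the emitter: V_E/R_E = (V_BB−0.7−V_E)/R_B + (V_CC−0.2−V_E)/R_C, giving V_E = 0.35 V.
I_C = (V_CC − 0.2 − V_E)/R_C = (7.3 − 0.35)/2.7 = 2.57 mA.
Check: I_B = (5.5 − 0.35)/15 = 0.343 mA, and β·I_B = 51.5 mA > I_C, confirming saturation.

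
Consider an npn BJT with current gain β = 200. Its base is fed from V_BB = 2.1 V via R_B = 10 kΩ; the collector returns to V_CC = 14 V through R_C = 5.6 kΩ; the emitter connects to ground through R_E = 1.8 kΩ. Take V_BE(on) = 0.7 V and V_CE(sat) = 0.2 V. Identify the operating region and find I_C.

active; I_C ≈ 0.75 mA

Assume active. Base-emitter loop: I_B = (V_BB − V_BE)/(R_B + (β+1)R_E) = (2.1 − 0.7)/(10 + 201×1.8) = 0.00377 mA.
I_C = β·I_B = 200×0.00377 = 0.753 mA.
V_CE = V_CC − I_C·R_C − I_E·R_E = 14 − 0.753×5.6 − 0.757×1.8 = 8.42 V > V_CE(sat), so the active-region assumption holds.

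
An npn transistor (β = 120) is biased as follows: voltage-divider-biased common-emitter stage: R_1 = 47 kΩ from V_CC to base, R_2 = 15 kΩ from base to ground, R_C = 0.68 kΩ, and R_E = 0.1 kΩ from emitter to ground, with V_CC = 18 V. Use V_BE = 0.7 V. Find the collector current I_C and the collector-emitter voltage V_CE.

Thevenize the base divider: V_Th = V_CC·R_2/(R_1+R_2) = 18×15/62 = 4.35 V, R_Th = R_1‖R_2 = 11.4 kΩ.
Base-emitter loop: V_Th = I_B·R_Th + V_BE + (β+1)I_B·R_E, so I_B = (4.35 − 0.7) / (11.4 + 121×0.1) = 0.156 mA.
I_C = β·I_B = 120×0.156 = 18.7 mA, and I_E = (β+1)I_B = 18.8 mA.
V_CE = V_CC − I_C·R_C − I_E·R_E = 18 − 18.7×0.68 − 18.8×0.1 = 3.41 V.
V_CE = 3.41 V > 0.2 V confirms active-region operation.

I_C ≈ 19 mA, V_CE ≈ 3.4 V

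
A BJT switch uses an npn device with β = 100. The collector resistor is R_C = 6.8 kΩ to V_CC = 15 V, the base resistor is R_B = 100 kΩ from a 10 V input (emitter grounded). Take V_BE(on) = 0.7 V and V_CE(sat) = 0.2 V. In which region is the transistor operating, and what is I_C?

saturation; I_C ≈ 2.2 mA

Assume active: I_B = (10 − 0.7)/100 = 0.093 mA, giving I_C = β·I_B = 9.3 mA.
But then V_CE = 15 − 9.3×6.8 = -48.2 V < V_CE(sat) = 0.2 V — impossible in the active region.
So the transistor is saturated. With V_CE = 0.2 V, I_C = (V_CC − 0.2)/R_C = 14.8/6.8 = 2.18 mA.
Check: β·I_B = 9.3 mA > I_C = 2.18 mA, confirming saturation.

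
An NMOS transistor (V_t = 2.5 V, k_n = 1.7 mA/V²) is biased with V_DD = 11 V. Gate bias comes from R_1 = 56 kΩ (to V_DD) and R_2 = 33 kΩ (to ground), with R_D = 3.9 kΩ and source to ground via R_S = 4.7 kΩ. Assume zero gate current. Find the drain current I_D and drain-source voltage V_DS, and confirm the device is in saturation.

I_D ≈ 0.23 mA, V_DS ≈ 9.1 V

V_G = V_DD·R_2/(R_1+R_2) = 11×33/89 = 4.08 V.
Assume saturation: I_D = (k_n/2)(V_GS − V_t)² with V_GS = V_G − I_D·R_S = 4.08 − 4.7·I_D.
Substituting gives 18.8·I_D² − 13.6·I_D + 2.12 = 0, with roots I_D = 0.226 or 0.499 mA.
The root I_D = 0.499 mA gives V_GS = 1.73 V ≤ V_t, so take I_D = 0.226 mA.
Then V_GS = 3.02 V and V_DS = V_DD − I_D(R_D+R_S) = 11 − 0.226×8.6 = 9.06 V.
Saturation requires V_DS ≥ V_GS − V_t = 0.516 V; 9.06 ≥ 0.516 ✓.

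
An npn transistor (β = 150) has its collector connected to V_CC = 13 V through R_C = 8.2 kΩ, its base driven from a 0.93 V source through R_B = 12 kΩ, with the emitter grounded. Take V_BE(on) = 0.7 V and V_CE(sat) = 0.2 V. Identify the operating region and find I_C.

saturation; I_C ≈ 1.6 mA

Assume active: I_B = (0.93 − 0.7)/12 = 0.0192 mA, giving I_C = β·I_B = 2.88 mA.
But then V_CE = 13 − 2.88×8.2 = -10.6 V < V_CE(sat) = 0.2 V — impossible in the active region.
So the transistor is saturated. With V_CE = 0.2 V, I_C = (V_CC − 0.2)/R_C = 12.8/8.2 = 1.56 mA.
Check: β·I_B = 2.88 mA > I_C = 1.56 mA, confirming saturation.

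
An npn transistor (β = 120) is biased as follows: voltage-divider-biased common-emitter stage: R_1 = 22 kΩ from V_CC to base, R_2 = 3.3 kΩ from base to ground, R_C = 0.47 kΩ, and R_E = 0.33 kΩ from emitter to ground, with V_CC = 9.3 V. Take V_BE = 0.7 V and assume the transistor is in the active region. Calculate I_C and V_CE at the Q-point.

Thevenize the base divider: V_Th = V_CC·R_2/(R_1+R_2) = 9.3×3.3/25.3 = 1.21 V, R_Th = R_1‖R_2 = 2.87 kΩ.
Base-emitter loop: V_Th = I_B·R_Th + V_BE + (β+1)I_B·R_E, so I_B = (1.21 − 0.7) / (2.87 + 121×0.33) = 0.012 mA.
I_C = β·I_B = 120×0.012 = 1.44 mA, and I_E = (β+1)I_B = 1.45 mA.
V_CE = V_CC − I_C·R_C − I_E·R_E = 9.3 − 1.44×0.47 − 1.45×0.33 = 8.15 V.
V_CE = 8.15 V > 0.2 V confirms active-region operation.

I_C ≈ 1.4 mA, V_CE ≈ 8.1 V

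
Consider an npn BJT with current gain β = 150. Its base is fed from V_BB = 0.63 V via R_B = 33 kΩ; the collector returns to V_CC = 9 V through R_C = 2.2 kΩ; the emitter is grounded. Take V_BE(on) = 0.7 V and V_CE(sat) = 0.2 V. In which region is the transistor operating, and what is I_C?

cutoff; I_C ≈ 0

V_BB = 0.63 V ≤ V_BE(on) = 0.7 V, so the base-emitter junction is not forward biased.
The transistor is in cutoff: I_B = I_C = 0.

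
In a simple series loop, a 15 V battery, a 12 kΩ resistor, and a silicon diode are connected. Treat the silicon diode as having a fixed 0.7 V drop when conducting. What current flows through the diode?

KVL around the loop: 15 = V_D + I·R = 0.7 + I × 12 kΩ.
So I = (15 − 0.7) / 12 kΩ = 14.3 / 12 = 1.19 mA.

I ≈ 1.2 mA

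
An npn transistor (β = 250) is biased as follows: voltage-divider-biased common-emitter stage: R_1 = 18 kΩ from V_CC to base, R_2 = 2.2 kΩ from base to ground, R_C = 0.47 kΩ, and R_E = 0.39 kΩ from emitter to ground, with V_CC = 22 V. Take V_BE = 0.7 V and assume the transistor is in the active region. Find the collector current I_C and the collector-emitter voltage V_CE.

Thevenize the base divider: V_Th = V_CC·R_2/(R_1+R_2) = 22×2.2/20.2 = 2.4 V, R_Th = R_1‖R_2 = 1.96 kΩ.
Base-emitter loop: V_Th = I_B·R_Th + V_BE + (β+1)I_B·R_E, so I_B = (2.4 − 0.7) / (1.96 + 251×0.39) = 0.017 mA.
I_C = β·I_B = 250×0.017 = 4.25 mA, and I_E = (β+1)I_B = 4.26 mA.
V_CE = V_CC − I_C·R_C − I_E·R_E = 22 − 4.25×0.47 − 4.26×0.39 = 18.3 V.
V_CE = 18.3 V > 0.2 V confirms active-region operation.

I_C ≈ 4.2 mA, V_CE ≈ 18 V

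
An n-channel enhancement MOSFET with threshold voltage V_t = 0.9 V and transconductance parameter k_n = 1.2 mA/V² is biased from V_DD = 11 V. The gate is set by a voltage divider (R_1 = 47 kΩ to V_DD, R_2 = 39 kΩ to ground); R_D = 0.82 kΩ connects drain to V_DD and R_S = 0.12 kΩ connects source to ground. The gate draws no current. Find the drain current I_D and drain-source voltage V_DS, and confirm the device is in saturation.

I_D ≈ 6.5 mA, V_DS ≈ 4.8 V

V_G = V_DD·R_2/(R_1+R_2) = 11×39/86 = 4.99 V.
Assume saturation: I_D = (k_n/2)(V_GS − V_t)² with V_GS = V_G − I_D·R_S = 4.99 − 0.12·I_D.
Substituting gives 0.00864·I_D² − 1.59·I_D + 10 = 0, with roots I_D = 6.55 or 177 mA.
The root I_D = 177 mA gives V_GS = -16.3 V ≤ V_t, so take I_D = 6.55 mA.
Then V_GS = 4.2 V and V_DS = V_DD − I_D(R_D+R_S) = 11 − 6.55×0.94 = 4.85 V.
Saturation requires V_DS ≥ V_GS − V_t = 3.3 V; 4.85 ≥ 3.3 ✓.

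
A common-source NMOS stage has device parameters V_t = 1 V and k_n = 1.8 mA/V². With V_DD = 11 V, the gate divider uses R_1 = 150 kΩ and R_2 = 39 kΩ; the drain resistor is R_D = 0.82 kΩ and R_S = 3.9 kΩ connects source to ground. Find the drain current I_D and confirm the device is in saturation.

V_G = V_DD·R_2/(R_1+R_2) = 11×39/189 = 2.27 V.
Assume saturation: I_D = (k_n/2)(V_GS − V_t)² with V_GS = V_G − I_D·R_S = 2.27 − 3.9·I_D.
Substituting gives 13.7·I_D² − 9.91·I_D + 1.45 = 0, with roots I_D = 0.204 or 0.521 mA.
The root I_D = 0.521 mA gives V_GS = 0.239 V ≤ V_t, so take I_D = 0.204 mA.
Then V_GS = 1.48 V and V_DS = V_DD − I_D(R_D+R_S) = 11 − 0.204×4.72 = 10 V.
Saturation requires V_DS ≥ V_GS − V_t = 0.476 V; 10 ≥ 0.476 ✓.

I_D ≈ 0.2 mA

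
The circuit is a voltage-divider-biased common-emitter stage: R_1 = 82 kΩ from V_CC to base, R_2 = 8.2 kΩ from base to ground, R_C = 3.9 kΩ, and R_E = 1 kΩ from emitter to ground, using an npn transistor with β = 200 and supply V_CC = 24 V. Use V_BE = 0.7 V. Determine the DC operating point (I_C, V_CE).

Thevenize the base divider: V_Th = V_CC·R_2/(R_1+R_2) = 24×8.2/90.2 = 2.18 V, R_Th = R_1‖R_2 = 7.45 kΩ.
Base-emitter loop: V_Th = I_B·R_Th + V_BE + (β+1)I_B·R_E, so I_B = (2.18 − 0.7) / (7.45 + 201×1) = 0.00711 mA.
I_C = β·I_B = 200×0.00711 = 1.42 mA, and I_E = (β+1)I_B = 1.43 mA.
V_CE = V_CC − I_C·R_C − I_E·R_E = 24 − 1.42×3.9 − 1.43×1 = 17 V.
V_CE = 17 V > 0.2 V confirms active-region operation.

I_C ≈ 1.4 mA, V_CE ≈ 17 V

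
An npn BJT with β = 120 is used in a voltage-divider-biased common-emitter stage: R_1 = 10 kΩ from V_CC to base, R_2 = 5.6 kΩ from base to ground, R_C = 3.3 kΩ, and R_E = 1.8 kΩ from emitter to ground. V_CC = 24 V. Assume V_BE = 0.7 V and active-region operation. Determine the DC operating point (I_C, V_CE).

I_C ≈ 4.3 mA, V_CE ≈ 2.1 V

Thevenize the base divider: V_Th = V_CC·R_2/(R_1+R_2) = 24×5.6/15.6 = 8.62 V, R_Th = R_1‖R_2 = 3.59 kΩ.
Base-emitter loop: V_Th = I_B·R_Th + V_BE + (β+1)I_B·R_E, so I_B = (8.62 − 0.7) / (3.59 + 121×1.8) = 0.0358 mA.
I_C = β·I_B = 120×0.0358 = 4.29 mA, and I_E = (β+1)I_B = 4.33 mA.
V_CE = V_CC − I_C·R_C − I_E·R_E = 24 − 4.29×3.3 − 4.33×1.8 = 2.05 V.
V_CE = 2.05 V > 0.2 V confirms active-region operation.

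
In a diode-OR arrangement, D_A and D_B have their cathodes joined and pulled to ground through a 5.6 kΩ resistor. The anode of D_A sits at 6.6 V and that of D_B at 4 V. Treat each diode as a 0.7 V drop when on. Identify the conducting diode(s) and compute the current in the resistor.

Only D_A conducts; I_R ≈ 1.1 mA

Assume both conduct. Then node N would need to be at both 6.6−0.7 = 5.9 V and 4−0.7 = 3.3 V, which is impossible.
Assume only D_A conducts: V_N = 6.6 − 0.7 = 5.9 V, so I_R = 5.9/5.6 = 1.05 mA.
Check D_B: its anode-to-cathode voltage is 4 − 5.9 = -1.9 V < 0.7 V, so it is off. The assumption is consistent.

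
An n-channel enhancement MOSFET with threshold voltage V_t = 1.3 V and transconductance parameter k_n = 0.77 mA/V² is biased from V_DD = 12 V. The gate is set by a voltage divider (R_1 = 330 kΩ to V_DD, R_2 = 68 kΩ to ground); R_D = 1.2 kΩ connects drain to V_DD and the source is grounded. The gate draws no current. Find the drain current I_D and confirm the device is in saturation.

I_D ≈ 0.22 mA

V_G = V_DD·R_2/(R_1+R_2) = 12×68/398 = 2.05 V. With the source grounded, V_GS = V_G = 2.05 V.
Assume saturation: I_D = (k_n/2)(V_GS − V_t)² = (0.77/2)×(2.05 − 1.3)² = 0.385×0.75² = 0.217 mA.
V_DS = V_DD − I_D·R_D = 12 − 0.217×1.2 = 11.7 V.
Saturation requires V_DS ≥ V_GS − V_t = 0.75 V; 11.7 ≥ 0.75 ✓.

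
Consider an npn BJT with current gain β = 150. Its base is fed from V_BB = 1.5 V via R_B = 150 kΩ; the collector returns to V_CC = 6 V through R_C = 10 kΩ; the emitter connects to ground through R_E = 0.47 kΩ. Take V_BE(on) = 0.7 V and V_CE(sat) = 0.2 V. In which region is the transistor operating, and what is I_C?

active; I_C ≈ 0.54 mA

Assume active. Base-emitter loop: I_B = (V_BB − V_BE)/(R_B + (β+1)R_E) = (1.5 − 0.7)/(150 + 151×0.47) = 0.00362 mA.
I_C = β·I_B = 150×0.00362 = 0.543 mA.
V_CE = V_CC − I_C·R_C − I_E·R_E = 6 − 0.543×10 − 0.547×0.47 = 0.312 V > V_CE(sat), so the active-region assumption holds.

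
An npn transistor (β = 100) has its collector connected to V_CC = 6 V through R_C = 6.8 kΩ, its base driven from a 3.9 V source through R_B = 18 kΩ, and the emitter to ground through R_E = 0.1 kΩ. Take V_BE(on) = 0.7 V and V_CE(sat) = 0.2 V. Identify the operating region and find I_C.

Assume active: I_B = (3.9 − 0.7)/(18 + 101×0.1) = 0.114 mA, I_C = β·I_B = 11.4 mA.
Then V_CE = 6 − 11.4×6.8 − 11.5×0.1 = -72.6 V < 0.2 V — the active assumption fails.
Re-solve with V_CE = 0.2 V. KCL at the emitter: V_E/R_E = (V_BB−0.7−V_E)/R_B + (V_CC−0.2−V_E)/R_C, giving V_E = 0.101 V.
I_C = (V_CC − 0.2 − V_E)/R_C = (5.8 − 0.101)/6.8 = 0.838 mA.
Check: I_B = (3.2 − 0.101)/18 = 0.172 mA, and β·I_B = 17.2 mA > I_C, confirming saturation.

saturation; I_C ≈ 0.84 mA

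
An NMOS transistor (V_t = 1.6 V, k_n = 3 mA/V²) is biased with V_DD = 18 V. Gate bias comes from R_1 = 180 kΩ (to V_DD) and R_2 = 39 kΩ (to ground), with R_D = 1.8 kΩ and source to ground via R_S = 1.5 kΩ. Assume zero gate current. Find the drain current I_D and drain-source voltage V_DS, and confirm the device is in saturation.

V_G = V_DD·R_2/(R_1+R_2) = 18×39/219 = 3.21 V.
Assume saturation: I_D = (k_n/2)(V_GS − V_t)² with V_GS = V_G − I_D·R_S = 3.21 − 1.5·I_D.
Substituting gives 3.38·I_D² − 8.22·I_D + 3.87 = 0, with roots I_D = 0.636 or 1.8 mA.
The root I_D = 1.8 mA gives V_GS = 0.504 V ≤ V_t, so take I_D = 0.636 mA.
Then V_GS = 2.25 V and V_DS = V_DD − I_D(R_D+R_S) = 18 − 0.636×3.3 = 15.9 V.
Saturation requires V_DS ≥ V_GS − V_t = 0.651 V; 15.9 ≥ 0.651 ✓.

I_D ≈ 0.64 mA, V_DS ≈ 16 V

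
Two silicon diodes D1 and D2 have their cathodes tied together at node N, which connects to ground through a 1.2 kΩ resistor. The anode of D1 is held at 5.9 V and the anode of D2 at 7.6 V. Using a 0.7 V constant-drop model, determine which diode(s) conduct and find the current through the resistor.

Only D2 conducts; I_R ≈ 5.8 mA

Assume both conduct. Then node N would need to be at both 5.9−0.7 = 5.2 V and 7.6−0.7 = 6.9 V, which is impossible.
Assume only D2 conducts: V_N = 7.6 − 0.7 = 6.9 V, so I_R = 6.9/1.2 = 5.75 mA.
Check D1: its anode-to-cathode voltage is 5.9 − 6.9 = -1 V < 0.7 V, so it is off. The assumption is consistent.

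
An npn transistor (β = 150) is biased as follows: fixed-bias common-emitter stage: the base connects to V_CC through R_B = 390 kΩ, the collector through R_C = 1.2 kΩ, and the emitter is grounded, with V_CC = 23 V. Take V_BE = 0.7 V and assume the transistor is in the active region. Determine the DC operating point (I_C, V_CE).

I_C ≈ 8.6 mA, V_CE ≈ 13 V

Base loop: V_CC = I_B·R_B + V_BE, so I_B = (23 − 0.7)/390 kΩ = 0.0572 mA.
In the active region I_C = β·I_B = 150 × 0.0572 = 8.58 mA.
Collector loop: V_CE = V_CC − I_C·R_C = 23 − 8.58×1.2 = 12.7 V.
Since V_CE = 12.7 V > V_CE(sat) ≈ 0.2 V, the transistor is in the active region as assumed.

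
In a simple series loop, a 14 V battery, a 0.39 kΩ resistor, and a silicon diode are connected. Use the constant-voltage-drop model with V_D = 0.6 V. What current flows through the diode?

KVL around the loop: 14 = V_D + I·R = 0.6 + I × 0.39 kΩ.
So I = (14 − 0.6) / 0.39 kΩ = 13.4 / 0.39 = 34.4 mA.

I ≈ 34 mA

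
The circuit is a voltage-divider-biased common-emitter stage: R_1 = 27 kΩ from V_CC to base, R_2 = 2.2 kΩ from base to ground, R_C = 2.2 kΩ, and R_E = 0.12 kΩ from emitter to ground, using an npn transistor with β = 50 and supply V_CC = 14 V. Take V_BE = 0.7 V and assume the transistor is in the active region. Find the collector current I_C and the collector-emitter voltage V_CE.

I_C ≈ 2.2 mA, V_CE ≈ 8.9 V

Thevenize the base divider: V_Th = V_CC·R_2/(R_1+R_2) = 14×2.2/29.2 = 1.05 V, R_Th = R_1‖R_2 = 2.03 kΩ.
Base-emitter loop: V_Th = I_B·R_Th + V_BE + (β+1)I_B·R_E, so I_B = (1.05 − 0.7) / (2.03 + 51×0.12) = 0.0435 mA.
I_C = β·I_B = 50×0.0435 = 2.18 mA, and I_E = (β+1)I_B = 2.22 mA.
V_CE = V_CC − I_C·R_C − I_E·R_E = 14 − 2.18×2.2 − 2.22×0.12 = 8.95 V.
V_CE = 8.95 V > 0.2 V confirms active-region operation.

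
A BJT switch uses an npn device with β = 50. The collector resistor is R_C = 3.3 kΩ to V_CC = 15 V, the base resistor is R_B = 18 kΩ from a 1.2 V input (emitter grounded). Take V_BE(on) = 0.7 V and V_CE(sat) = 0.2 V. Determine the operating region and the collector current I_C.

active; I_C ≈ 1.4 mA

Assume active. Base-emitter loop: I_B = (V_BB − V_BE)/R_B = (1.2 − 0.7)/18 = 0.0278 mA.
I_C = β·I_B = 50×0.0278 = 1.39 mA.
V_CE = V_CC − I_C·R_C = 15 − 1.39×3.3 = 10.4 V > V_CE(sat), so the active-region assumption holds.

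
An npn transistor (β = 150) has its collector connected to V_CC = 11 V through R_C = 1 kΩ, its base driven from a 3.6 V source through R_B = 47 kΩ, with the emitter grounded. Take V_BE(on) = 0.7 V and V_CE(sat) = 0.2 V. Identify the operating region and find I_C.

Assume active. Base-emitter loop: I_B = (V_BB − V_BE)/R_B = (3.6 − 0.7)/47 = 0.0617 mA.
I_C = β·I_B = 150×0.0617 = 9.26 mA.
V_CE = V_CC − I_C·R_C = 11 − 9.26×1 = 1.74 V > V_CE(sat), so the active-region assumption holds.

active; I_C ≈ 9.3 mA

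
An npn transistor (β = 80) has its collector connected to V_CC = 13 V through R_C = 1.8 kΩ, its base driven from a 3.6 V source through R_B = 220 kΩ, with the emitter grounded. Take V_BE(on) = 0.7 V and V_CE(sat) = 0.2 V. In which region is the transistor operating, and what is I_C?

Assume active. Base-emitter loop: I_B = (V_BB − V_BE)/R_B = (3.6 − 0.7)/220 = 0.0132 mA.
I_C = β·I_B = 80×0.0132 = 1.05 mA.
V_CE = V_CC − I_C·R_C = 13 − 1.05×1.8 = 11.1 V > V_CE(sat), so the active-region assumption holds.

active; I_C ≈ 1.1 mA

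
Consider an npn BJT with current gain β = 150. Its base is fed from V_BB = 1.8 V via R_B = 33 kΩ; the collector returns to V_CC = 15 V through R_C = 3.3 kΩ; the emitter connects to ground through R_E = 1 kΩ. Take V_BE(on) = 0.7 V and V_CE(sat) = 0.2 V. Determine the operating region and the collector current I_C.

active; I_C ≈ 0.9 mA

Assume active. Base-emitter loop: I_B = (V_BB − V_BE)/(R_B + (β+1)R_E) = (1.8 − 0.7)/(33 + 151×1) = 0.00598 mA.
I_C = β·I_B = 150×0.00598 = 0.897 mA.
V_CE = V_CC − I_C·R_C − I_E·R_E = 15 − 0.897×3.3 − 0.903×1 = 11.1 V > V_CE(sat), so the active-region assumption holds.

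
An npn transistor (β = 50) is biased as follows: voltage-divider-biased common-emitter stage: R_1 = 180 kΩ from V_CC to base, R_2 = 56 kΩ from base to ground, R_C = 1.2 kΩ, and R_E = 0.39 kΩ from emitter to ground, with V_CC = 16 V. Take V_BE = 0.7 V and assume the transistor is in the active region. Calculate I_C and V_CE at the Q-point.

Thevenize the base divider: V_Th = V_CC·R_2/(R_1+R_2) = 16×56/236 = 3.8 V, R_Th = R_1‖R_2 = 42.7 kΩ.
Base-emitter loop: V_Th = I_B·R_Th + V_BE + (β+1)I_B·R_E, so I_B = (3.8 − 0.7) / (42.7 + 51×0.39) = 0.0495 mA.
I_C = β·I_B = 50×0.0495 = 2.47 mA, and I_E = (β+1)I_B = 2.52 mA.
V_CE = V_CC − I_C·R_C − I_E·R_E = 16 − 2.47×1.2 − 2.52×0.39 = 12 V.
V_CE = 12 V > 0.2 V confirms active-region operation.

I_C ≈ 2.5 mA, V_CE ≈ 12 V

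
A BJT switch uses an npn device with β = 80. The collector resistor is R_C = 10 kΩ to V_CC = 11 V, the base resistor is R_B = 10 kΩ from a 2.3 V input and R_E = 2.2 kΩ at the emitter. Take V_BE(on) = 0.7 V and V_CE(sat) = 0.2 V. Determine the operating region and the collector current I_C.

active; I_C ≈ 0.68 mA

Assume active. Base-emitter loop: I_B = (V_BB − V_BE)/(R_B + (β+1)R_E) = (2.3 − 0.7)/(10 + 81×2.2) = 0.0085 mA.
I_C = β·I_B = 80×0.0085 = 0.68 mA.
V_CE = V_CC − I_C·R_C − I_E·R_E = 11 − 0.68×10 − 0.689×2.2 = 2.68 V > V_CE(sat), so the active-region assumption holds.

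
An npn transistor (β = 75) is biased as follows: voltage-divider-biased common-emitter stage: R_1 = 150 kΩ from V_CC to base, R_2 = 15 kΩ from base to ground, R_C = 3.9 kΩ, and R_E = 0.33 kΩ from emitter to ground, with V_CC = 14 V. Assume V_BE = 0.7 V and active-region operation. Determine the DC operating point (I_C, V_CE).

Thevenize the base divider: V_Th = V_CC·R_2/(R_1+R_2) = 14×15/165 = 1.27 V, R_Th = R_1‖R_2 = 13.6 kΩ.
Base-emitter loop: V_Th = I_B·R_Th + V_BE + (β+1)I_B·R_E, so I_B = (1.27 − 0.7) / (13.6 + 76×0.33) = 0.0148 mA.
I_C = β·I_B = 75×0.0148 = 1.11 mA, and I_E = (β+1)I_B = 1.12 mA.
V_CE = V_CC − I_C·R_C − I_E·R_E = 14 − 1.11×3.9 − 1.12×0.33 = 9.3 V.
V_CE = 9.3 V > 0.2 V confirms active-region operation.

I_C ≈ 1.1 mA, V_CE ≈ 9.3 V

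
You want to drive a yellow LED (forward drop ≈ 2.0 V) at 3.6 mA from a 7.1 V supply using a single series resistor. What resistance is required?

R ≈ 1.4 kΩ

The resistor drops V_S − V_D = 7.1 − 2.0 = 5.1 V at 3.6 mA.
R = 5.1 V / 3.6 mA = 1.42 kΩ.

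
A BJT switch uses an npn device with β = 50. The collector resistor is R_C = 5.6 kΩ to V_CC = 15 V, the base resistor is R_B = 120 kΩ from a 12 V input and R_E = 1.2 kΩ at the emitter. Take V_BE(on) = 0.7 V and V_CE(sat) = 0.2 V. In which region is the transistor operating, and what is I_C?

Assume active: I_B = (12 − 0.7)/(120 + 51×1.2) = 0.0624 mA, I_C = β·I_B = 3.12 mA.
Then V_CE = 15 − 3.12×5.6 − 3.18×1.2 = -6.28 V < 0.2 V — the active assumption fails.
Re-solve with V_CE = 0.2 V. KCL at the emitter: V_E/R_E = (V_BB−0.7−V_E)/R_B + (V_CC−0.2−V_E)/R_C, giving V_E = 2.68 V.
I_C = (V_CC − 0.2 − V_E)/R_C = (14.8 − 2.68)/5.6 = 2.16 mA.
Check: I_B = (11.3 − 2.68)/120 = 0.0718 mA, and β·I_B = 3.59 mA > I_C, confirming saturation.

saturation; I_C ≈ 2.2 mA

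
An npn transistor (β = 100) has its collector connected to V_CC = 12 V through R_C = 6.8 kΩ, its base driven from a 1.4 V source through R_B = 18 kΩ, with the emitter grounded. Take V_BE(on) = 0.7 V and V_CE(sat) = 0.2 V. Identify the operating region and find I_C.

saturation; I_C ≈ 1.7 mA

Assume active: I_B = (1.4 − 0.7)/18 = 0.0389 mA, giving I_C = β·I_B = 3.89 mA.
But then V_CE = 12 − 3.89×6.8 = -14.4 V < V_CE(sat) = 0.2 V — impossible in the active region.
So the transistor is saturated. With V_CE = 0.2 V, I_C = (V_CC − 0.2)/R_C = 11.8/6.8 = 1.74 mA.
Check: β·I_B = 3.89 mA > I_C = 1.74 mA, confirming saturation.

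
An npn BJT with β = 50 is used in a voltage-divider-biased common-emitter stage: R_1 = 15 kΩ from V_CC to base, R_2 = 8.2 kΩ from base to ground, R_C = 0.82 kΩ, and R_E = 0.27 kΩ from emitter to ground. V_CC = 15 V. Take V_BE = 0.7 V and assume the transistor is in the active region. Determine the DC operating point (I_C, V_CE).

Thevenize the base divider: V_Th = V_CC·R_2/(R_1+R_2) = 15×8.2/23.2 = 5.3 V, R_Th = R_1‖R_2 = 5.3 kΩ.
Base-emitter loop: V_Th = I_B·R_Th + V_BE + (β+1)I_B·R_E, so I_B = (5.3 − 0.7) / (5.3 + 51×0.27) = 0.241 mA.
I_C = β·I_B = 50×0.241 = 12.1 mA, and I_E = (β+1)I_B = 12.3 mA.
V_CE = V_CC − I_C·R_C − I_E·R_E = 15 − 12.1×0.82 − 12.3×0.27 = 1.78 V.
V_CE = 1.78 V > 0.2 V confirms active-region operation.

I_C ≈ 12 mA, V_CE ≈ 1.8 V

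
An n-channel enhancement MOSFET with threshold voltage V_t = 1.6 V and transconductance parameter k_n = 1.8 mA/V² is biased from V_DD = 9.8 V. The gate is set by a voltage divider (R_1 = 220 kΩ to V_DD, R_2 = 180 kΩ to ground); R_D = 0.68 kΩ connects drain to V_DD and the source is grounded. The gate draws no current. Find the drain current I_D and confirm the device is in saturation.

I_D ≈ 7.1 mA

V_G = V_DD·R_2/(R_1+R_2) = 9.8×180/400 = 4.41 V. With the source grounded, V_GS = V_G = 4.41 V.
Assume saturation: I_D = (k_n/2)(V_GS − V_t)² = (1.8/2)×(4.41 − 1.6)² = 0.9×2.81² = 7.11 mA.
V_DS = V_DD − I_D·R_D = 9.8 − 7.11×0.68 = 4.97 V.
Saturation requires V_DS ≥ V_GS − V_t = 2.81 V; 4.97 ≥ 2.81 ✓.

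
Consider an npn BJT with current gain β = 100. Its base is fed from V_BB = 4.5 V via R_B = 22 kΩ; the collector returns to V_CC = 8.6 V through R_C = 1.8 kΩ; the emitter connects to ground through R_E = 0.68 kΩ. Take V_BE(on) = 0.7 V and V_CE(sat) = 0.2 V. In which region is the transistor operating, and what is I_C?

Assume active: I_B = (4.5 − 0.7)/(22 + 101×0.68) = 0.0419 mA, I_C = β·I_B = 4.19 mA.
Then V_CE = 8.6 − 4.19×1.8 − 4.23×0.68 = -1.82 V < 0.2 V — the active assumption fails.
Re-solve with V_CE = 0.2 V. KCL at the emitter: V_E/R_E = (V_BB−0.7−V_E)/R_B + (V_CC−0.2−V_E)/R_C, giving V_E = 2.34 V.
I_C = (V_CC − 0.2 − V_E)/R_C = (8.4 − 2.34)/1.8 = 3.37 mA.
Check: I_B = (3.8 − 2.34)/22 = 0.0665 mA, and β·I_B = 6.65 mA > I_C, confirming saturation.

saturation; I_C ≈ 3.4 mA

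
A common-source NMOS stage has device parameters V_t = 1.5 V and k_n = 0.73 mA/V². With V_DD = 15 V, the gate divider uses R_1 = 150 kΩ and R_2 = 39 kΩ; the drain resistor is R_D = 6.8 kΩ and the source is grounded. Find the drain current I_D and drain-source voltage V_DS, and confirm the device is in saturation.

I_D ≈ 0.93 mA, V_DS ≈ 8.7 V

V_G = V_DD·R_2/(R_1+R_2) = 15×39/189 = 3.1 V. With the source grounded, V_GS = V_G = 3.1 V.
Assume saturation: I_D = (k_n/2)(V_GS − V_t)² = (0.73/2)×(3.1 − 1.5)² = 0.365×1.6² = 0.929 mA.
V_DS = V_DD − I_D·R_D = 15 − 0.929×6.8 = 8.68 V.
Saturation requires V_DS ≥ V_GS − V_t = 1.6 V; 8.68 ≥ 1.6 ✓.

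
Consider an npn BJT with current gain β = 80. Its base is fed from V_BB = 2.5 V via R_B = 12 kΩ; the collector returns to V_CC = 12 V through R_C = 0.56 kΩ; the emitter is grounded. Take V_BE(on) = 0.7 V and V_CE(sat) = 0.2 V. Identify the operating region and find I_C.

active; I_C ≈ 12 mA

Assume active. Base-emitter loop: I_B = (V_BB − V_BE)/R_B = (2.5 − 0.7)/12 = 0.15 mA.
I_C = β·I_B = 80×0.15 = 12 mA.
V_CE = V_CC − I_C·R_C = 12 − 12×0.56 = 5.28 V > V_CE(sat), so the active-region assumption holds.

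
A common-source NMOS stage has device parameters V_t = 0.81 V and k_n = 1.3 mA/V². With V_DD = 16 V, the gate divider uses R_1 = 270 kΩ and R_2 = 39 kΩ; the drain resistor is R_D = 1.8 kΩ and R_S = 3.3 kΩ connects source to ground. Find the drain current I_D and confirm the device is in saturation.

I_D ≈ 0.2 mA

V_G = V_DD·R_2/(R_1+R_2) = 16×39/309 = 2.02 V.
Assume saturation: I_D = (k_n/2)(V_GS − V_t)² with V_GS = V_G − I_D·R_S = 2.02 − 3.3·I_D.
Substituting gives 7.08·I_D² − 6.19·I_D + 0.951 = 0, with roots I_D = 0.199 or 0.675 mA.
The root I_D = 0.675 mA gives V_GS = -0.209 V ≤ V_t, so take I_D = 0.199 mA.
Then V_GS = 1.36 V and V_DS = V_DD − I_D(R_D+R_S) = 16 − 0.199×5.1 = 15 V.
Saturation requires V_DS ≥ V_GS − V_t = 0.553 V; 15 ≥ 0.553 ✓.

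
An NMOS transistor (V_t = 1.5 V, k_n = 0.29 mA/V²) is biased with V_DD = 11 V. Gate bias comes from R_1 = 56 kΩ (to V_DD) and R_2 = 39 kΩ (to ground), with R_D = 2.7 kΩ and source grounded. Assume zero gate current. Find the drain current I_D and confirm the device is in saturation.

V_G = V_DD·R_2/(R_1+R_2) = 11×39/95 = 4.52 V. With the source grounded, V_GS = V_G = 4.52 V.
Assume saturation: I_D = (k_n/2)(V_GS − V_t)² = (0.29/2)×(4.52 − 1.5)² = 0.145×3.02² = 1.32 mA.
V_DS = V_DD − I_D·R_D = 11 − 1.32×2.7 = 7.44 V.
Saturation requires V_DS ≥ V_GS − V_t = 3.02 V; 7.44 ≥ 3.02 ✓.

I_D ≈ 1.3 mA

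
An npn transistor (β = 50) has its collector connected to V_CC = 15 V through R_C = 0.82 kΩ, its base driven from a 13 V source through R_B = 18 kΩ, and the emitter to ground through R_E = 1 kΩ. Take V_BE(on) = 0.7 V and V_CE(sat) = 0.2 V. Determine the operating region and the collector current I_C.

saturation; I_C ≈ 8 mA

Assume active: I_B = (13 − 0.7)/(18 + 51×1) = 0.178 mA, I_C = β·I_B = 8.91 mA.
Then V_CE = 15 − 8.91×0.82 − 9.09×1 = -1.4 V < 0.2 V — the active assumption fails.
Re-solve with V_CE = 0.2 V. KCL at the emitter: V_E/R_E = (V_BB−0.7−V_E)/R_B + (V_CC−0.2−V_E)/R_C, giving V_E = 8.23 V.
I_C = (V_CC − 0.2 − V_E)/R_C = (14.8 − 8.23)/0.82 = 8.01 mA.
Check: I_B = (12.3 − 8.23)/18 = 0.226 mA, and β·I_B = 11.3 mA > I_C, confirming saturation.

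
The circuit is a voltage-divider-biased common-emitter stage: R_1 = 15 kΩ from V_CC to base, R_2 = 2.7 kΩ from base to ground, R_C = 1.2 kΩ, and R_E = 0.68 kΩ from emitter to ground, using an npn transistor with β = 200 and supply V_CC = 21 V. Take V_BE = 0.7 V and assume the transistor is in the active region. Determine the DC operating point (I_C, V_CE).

Thevenize the base divider: V_Th = V_CC·R_2/(R_1+R_2) = 21×2.7/17.7 = 3.2 V, R_Th = R_1‖R_2 = 2.29 kΩ.
Base-emitter loop: V_Th = I_B·R_Th + V_BE + (β+1)I_B·R_E, so I_B = (3.2 − 0.7) / (2.29 + 201×0.68) = 0.018 mA.
I_C = β·I_B = 200×0.018 = 3.6 mA, and I_E = (β+1)I_B = 3.62 mA.
V_CE = V_CC − I_C·R_C − I_E·R_E = 21 − 3.6×1.2 − 3.62×0.68 = 14.2 V.
V_CE = 14.2 V > 0.2 V confirms active-region operation.

I_C ≈ 3.6 mA, V_CE ≈ 14 V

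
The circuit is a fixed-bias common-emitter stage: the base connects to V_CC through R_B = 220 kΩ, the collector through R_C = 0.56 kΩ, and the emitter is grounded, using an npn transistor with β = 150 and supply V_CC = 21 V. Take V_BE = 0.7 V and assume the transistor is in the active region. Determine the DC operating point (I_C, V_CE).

I_C ≈ 14 mA, V_CE ≈ 13 V

Base loop: V_CC = I_B·R_B + V_BE, so I_B = (21 − 0.7)/220 kΩ = 0.0923 mA.
In the active region I_C = β·I_B = 150 × 0.0923 = 13.8 mA.
Collector loop: V_CE = V_CC − I_C·R_C = 21 − 13.8×0.56 = 13.2 V.
Since V_CE = 13.2 V > V_CE(sat) ≈ 0.2 V, the transistor is in the active region as assumed.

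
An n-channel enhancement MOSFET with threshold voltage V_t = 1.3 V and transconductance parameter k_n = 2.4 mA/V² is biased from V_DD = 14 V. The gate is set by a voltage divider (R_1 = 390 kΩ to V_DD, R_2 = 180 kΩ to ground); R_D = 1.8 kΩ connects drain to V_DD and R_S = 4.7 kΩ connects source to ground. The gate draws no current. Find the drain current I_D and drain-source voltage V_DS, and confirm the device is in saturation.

V_G = V_DD·R_2/(R_1+R_2) = 14×180/570 = 4.42 V.
Assume saturation: I_D = (k_n/2)(V_GS − V_t)² with V_GS = V_G − I_D·R_S = 4.42 − 4.7·I_D.
Substituting gives 26.5·I_D² − 36.2·I_D + 11.7 = 0, with roots I_D = 0.524 or 0.842 mA.
The root I_D = 0.842 mA gives V_GS = 0.462 V ≤ V_t, so take I_D = 0.524 mA.
Then V_GS = 1.96 V and V_DS = V_DD − I_D(R_D+R_S) = 14 − 0.524×6.5 = 10.6 V.
Saturation requires V_DS ≥ V_GS − V_t = 0.661 V; 10.6 ≥ 0.661 ✓.

I_D ≈ 0.52 mA, V_DS ≈ 11 V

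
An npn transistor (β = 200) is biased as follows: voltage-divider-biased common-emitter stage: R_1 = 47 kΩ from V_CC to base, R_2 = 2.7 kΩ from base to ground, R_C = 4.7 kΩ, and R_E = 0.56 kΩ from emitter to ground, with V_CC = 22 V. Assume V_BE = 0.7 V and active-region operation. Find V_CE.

V_CE ≈ 17 V

Thevenize the base divider: V_Th = V_CC·R_2/(R_1+R_2) = 22×2.7/49.7 = 1.2 V, R_Th = R_1‖R_2 = 2.55 kΩ.
Base-emitter loop: V_Th = I_B·R_Th + V_BE + (β+1)I_B·R_E, so I_B = (1.2 − 0.7) / (2.55 + 201×0.56) = 0.0043 mA.
I_C = β·I_B = 200×0.0043 = 0.86 mA, and I_E = (β+1)I_B = 0.865 mA.
V_CE = V_CC − I_C·R_C − I_E·R_E = 22 − 0.86×4.7 − 0.865×0.56 = 17.5 V.
V_CE = 17.5 V > 0.2 V confirms active-region operation.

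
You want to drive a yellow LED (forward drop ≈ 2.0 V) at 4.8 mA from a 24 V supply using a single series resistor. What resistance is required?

The resistor drops V_S − V_D = 24 − 2.0 = 22 V at 4.8 mA.
R = 22 V / 4.8 mA = 4.58 kΩ.

R ≈ 4.6 kΩ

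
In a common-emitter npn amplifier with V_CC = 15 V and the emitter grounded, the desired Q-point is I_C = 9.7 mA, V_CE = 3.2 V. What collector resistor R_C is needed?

R_C ≈ 1.2 kΩ

Collector loop: V_CC = I_C·R_C + V_CE.
R_C = (V_CC − V_CE)/I_C = (15 − 3.2)/9.7 = 1.22 kΩ.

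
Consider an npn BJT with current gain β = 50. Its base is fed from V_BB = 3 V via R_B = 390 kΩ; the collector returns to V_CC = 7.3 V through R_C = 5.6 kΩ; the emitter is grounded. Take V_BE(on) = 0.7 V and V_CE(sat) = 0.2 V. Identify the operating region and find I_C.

active; I_C ≈ 0.29 mA

Assume active. Base-emitter loop: I_B = (V_BB − V_BE)/R_B = (3 − 0.7)/390 = 0.0059 mA.
I_C = β·I_B = 50×0.0059 = 0.295 mA.
V_CE = V_CC − I_C·R_C = 7.3 − 0.295×5.6 = 5.65 V > V_CE(sat), so the active-region assumption holds.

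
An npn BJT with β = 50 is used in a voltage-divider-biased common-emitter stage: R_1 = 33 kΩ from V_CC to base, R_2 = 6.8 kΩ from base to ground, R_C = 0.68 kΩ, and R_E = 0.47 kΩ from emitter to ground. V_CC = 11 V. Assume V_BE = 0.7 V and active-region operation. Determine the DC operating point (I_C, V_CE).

Thevenize the base divider: V_Th = V_CC·R_2/(R_1+R_2) = 11×6.8/39.8 = 1.88 V, R_Th = R_1‖R_2 = 5.64 kΩ.
Base-emitter loop: V_Th = I_B·R_Th + V_BE + (β+1)I_B·R_E, so I_B = (1.88 − 0.7) / (5.64 + 51×0.47) = 0.0398 mA.
I_C = β·I_B = 50×0.0398 = 1.99 mA, and I_E = (β+1)I_B = 2.03 mA.
V_CE = V_CC − I_C·R_C − I_E·R_E = 11 − 1.99×0.68 − 2.03×0.47 = 8.69 V.
V_CE = 8.69 V > 0.2 V confirms active-region operation.

I_C ≈ 2 mA, V_CE ≈ 8.7 V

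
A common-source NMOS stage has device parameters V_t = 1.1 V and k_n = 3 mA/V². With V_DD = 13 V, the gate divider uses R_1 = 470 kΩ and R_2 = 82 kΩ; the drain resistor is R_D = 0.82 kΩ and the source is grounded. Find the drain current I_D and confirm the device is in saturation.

V_G = V_DD·R_2/(R_1+R_2) = 13×82/552 = 1.93 V. With the source grounded, V_GS = V_G = 1.93 V.
Assume saturation: I_D = (k_n/2)(V_GS − V_t)² = (3/2)×(1.93 − 1.1)² = 1.5×0.831² = 1.04 mA.
V_DS = V_DD − I_D·R_D = 13 − 1.04×0.82 = 12.2 V.
Saturation requires V_DS ≥ V_GS − V_t = 0.831 V; 12.2 ≥ 0.831 ✓.

I_D ≈ 1 mA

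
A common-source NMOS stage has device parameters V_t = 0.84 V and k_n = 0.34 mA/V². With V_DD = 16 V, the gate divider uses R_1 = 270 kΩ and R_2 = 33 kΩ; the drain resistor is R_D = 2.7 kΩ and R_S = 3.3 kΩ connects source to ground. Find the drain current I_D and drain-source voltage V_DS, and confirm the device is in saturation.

I_D ≈ 0.074 mA, V_DS ≈ 16 V

V_G = V_DD·R_2/(R_1+R_2) = 16×33/303 = 1.74 V.
Assume saturation: I_D = (k_n/2)(V_GS − V_t)² with V_GS = V_G − I_D·R_S = 1.74 − 3.3·I_D.
Substituting gives 1.85·I_D² − 2.01·I_D + 0.138 = 0, with roots I_D = 0.0738 or 1.01 mA.
The root I_D = 1.01 mA gives V_GS = -1.6 V ≤ V_t, so take I_D = 0.0738 mA.
Then V_GS = 1.5 V and V_DS = V_DD − I_D(R_D+R_S) = 16 − 0.0738×6 = 15.6 V.
Saturation requires V_DS ≥ V_GS − V_t = 0.659 V; 15.6 ≥ 0.659 ✓.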